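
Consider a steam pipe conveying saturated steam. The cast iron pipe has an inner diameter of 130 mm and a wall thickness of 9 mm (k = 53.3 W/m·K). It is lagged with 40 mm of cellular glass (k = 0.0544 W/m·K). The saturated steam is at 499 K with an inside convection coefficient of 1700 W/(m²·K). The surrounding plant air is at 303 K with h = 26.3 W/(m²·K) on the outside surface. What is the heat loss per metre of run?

Per-layer cylindrical resistances, series-summed:
R_inner film = 1/(h_i·2πr₁L) = 1/(1700×2π×0.065×1) = 0.00144 K/W
R_cast iron pipe wall = ln(74/65)/(2π×53.3×1) = 3.872×10^-4 K/W
R_cellular glass = ln(114/74)/(2π×0.0544×1) = 1.264 K/W
R_outer film = 1/(h_o·2πr_oL) = 1/(26.3×2π×0.114×1) = 0.05308 K/W
R_total = 1.319 K/W
Q = ΔT/R_total = 196/1.319

q′ ≈ 149 W/m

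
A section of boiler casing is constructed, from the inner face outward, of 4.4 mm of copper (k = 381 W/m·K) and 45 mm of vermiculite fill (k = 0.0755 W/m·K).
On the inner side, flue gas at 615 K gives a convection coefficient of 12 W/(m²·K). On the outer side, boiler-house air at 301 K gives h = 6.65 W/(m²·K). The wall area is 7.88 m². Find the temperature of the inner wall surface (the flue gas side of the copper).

Using the resistance-network approach (series):
R_inner film = 1/(h_i·A) = 1/(12×7.88) = 0.01058 K/W
R_copper = L/(kA) = 0.0044/(381×7.88) = 1.466×10^-6 K/W
R_vermiculite fill = L/(kA) = 0.045/(0.0755×7.88) = 0.07564 K/W
R_outer film = 1/(h_o·A) = 1/(6.65×7.88) = 0.01908 K/W
R_total = 0.1053 K/W;  Q = ΔT/R_total = 314/0.1053 = 2982 W
T_interface = T_inner − Q·ΣR(inner→interface) = 615 − 2980×0.01058

T ≈ 583 K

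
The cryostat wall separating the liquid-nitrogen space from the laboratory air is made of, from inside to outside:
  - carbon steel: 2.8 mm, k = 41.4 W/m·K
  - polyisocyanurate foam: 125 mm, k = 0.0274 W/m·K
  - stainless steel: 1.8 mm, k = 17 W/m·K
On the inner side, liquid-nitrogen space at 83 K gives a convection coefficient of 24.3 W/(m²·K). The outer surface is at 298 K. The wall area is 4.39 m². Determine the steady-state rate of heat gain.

Treating each layer as a thermal resistance in series:
R_inner film = 1/(h_i·A) = 1/(24.3×4.39) = 0.009374 K/W
R_carbon steel = L/(kA) = 0.0028/(41.4×4.39) = 1.541×10^-5 K/W
R_polyisocyanurate foam = L/(kA) = 0.125/(0.0274×4.39) = 1.039 K/W
R_stainless steel = L/(kA) = 0.0018/(17×4.39) = 2.412×10^-5 K/W
R_total = 1.049 K/W
Q = ΔT / R_total = 215 / 1.049

Q ≈ 205 W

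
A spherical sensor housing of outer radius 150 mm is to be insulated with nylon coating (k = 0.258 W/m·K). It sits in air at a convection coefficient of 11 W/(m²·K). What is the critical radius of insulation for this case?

r_cr ≈ 46.9 mm

For a sphere r_cr = 2k/h = 2×0.258/11
r_cr = 46.9 mm; since the bare radius (150 mm) is above r_cr, any added insulation will reduce heat loss.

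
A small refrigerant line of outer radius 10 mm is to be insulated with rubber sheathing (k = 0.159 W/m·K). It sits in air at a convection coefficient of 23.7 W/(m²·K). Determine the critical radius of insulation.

For a cylinder r_cr = k/h = 0.159/23.7
r_cr = 6.71 mm; since the bare radius (10 mm) is above r_cr, any added insulation will reduce heat loss.

r_cr ≈ 6.71 mm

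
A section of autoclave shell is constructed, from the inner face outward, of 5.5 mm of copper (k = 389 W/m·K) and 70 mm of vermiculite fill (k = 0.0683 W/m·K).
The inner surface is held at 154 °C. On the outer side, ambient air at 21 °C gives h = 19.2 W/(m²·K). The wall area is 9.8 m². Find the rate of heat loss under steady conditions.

Q ≈ 1210 W

Treating each layer as a thermal resistance in series:
R_copper = L/(kA) = 0.0055/(389×9.8) = 1.443×10^-6 K/W
R_vermiculite fill = L/(kA) = 0.07/(0.0683×9.8) = 0.1046 K/W
R_outer film = 1/(h_o·A) = 1/(19.2×9.8) = 0.005315 K/W
R_total = 0.1099 K/W
Q = ΔT / R_total = 133 / 0.1099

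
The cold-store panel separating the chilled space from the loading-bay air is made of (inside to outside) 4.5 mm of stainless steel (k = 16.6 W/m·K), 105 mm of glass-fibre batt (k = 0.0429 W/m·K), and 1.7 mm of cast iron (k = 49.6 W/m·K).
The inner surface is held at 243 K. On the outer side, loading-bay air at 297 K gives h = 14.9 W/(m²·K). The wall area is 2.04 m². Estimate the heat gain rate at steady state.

Q ≈ 43.8 W

Treating each layer as a thermal resistance in series:
R_stainless steel = L/(kA) = 0.0045/(16.6×2.04) = 1.329×10^-4 K/W
R_glass-fibre batt = L/(kA) = 0.105/(0.0429×2.04) = 1.2 K/W
R_cast iron = L/(kA) = 0.0017/(49.6×2.04) = 1.68×10^-5 K/W
R_outer film = 1/(h_o·A) = 1/(14.9×2.04) = 0.0329 K/W
R_total = 1.233 K/W
Q = ΔT / R_total = 54 / 1.233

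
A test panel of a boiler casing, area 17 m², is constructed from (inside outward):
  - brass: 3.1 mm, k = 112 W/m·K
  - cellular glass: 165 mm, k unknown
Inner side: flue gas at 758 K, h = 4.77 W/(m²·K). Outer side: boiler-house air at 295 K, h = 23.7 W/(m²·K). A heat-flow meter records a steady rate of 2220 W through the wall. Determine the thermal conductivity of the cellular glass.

k ≈ 0.0501 W/(m·K)

Model the wall as resistances in series:
R_inner film = 1/(h_i·A) = 1/(4.77×17) = 0.01233 K/W
R_brass = L/(kA) = 0.0031/(112×17) = 1.628×10^-6 K/W
R_outer film = 1/(h_o·A) = 1/(23.7×17) = 0.002482 K/W
Sum of known resistances R_other = 0.01482 K/W
Total R = ΔT/Q = 463/2220 = 0.2086 K/W
R_cellular glass = R_total − R_other = 0.1937 K/W
k = L/(R·A) = 0.165/(0.1937×17)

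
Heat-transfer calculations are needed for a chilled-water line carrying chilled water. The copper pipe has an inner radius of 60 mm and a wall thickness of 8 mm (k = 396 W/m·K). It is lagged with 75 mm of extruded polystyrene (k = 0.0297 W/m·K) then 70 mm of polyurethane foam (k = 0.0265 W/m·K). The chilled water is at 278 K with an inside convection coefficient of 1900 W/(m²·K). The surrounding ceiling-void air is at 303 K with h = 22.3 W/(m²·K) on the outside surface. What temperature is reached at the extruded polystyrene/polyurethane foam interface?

Cylindrical conduction, so R = ln(r₂/r₁)/(2πkL) per layer, in series:
R_inner film = 1/(h_i·2πr₁L) = 1/(1900×2π×0.06×1) = 0.001396 K/W
R_copper pipe wall = ln(68/60)/(2π×396×1) = 5.03×10^-5 K/W
R_extruded polystyrene = ln(143/68)/(2π×0.0297×1) = 3.983 K/W
R_polyurethane foam = ln(213/143)/(2π×0.0265×1) = 2.393 K/W
R_outer film = 1/(h_o·2πr_oL) = 1/(22.3×2π×0.213×1) = 0.03351 K/W
R_total = 6.411 K/W
Q = ΔT/R_total = 25/6.411
Q = 3.9 W/m
T_interface = T_inner + Q·ΣR(inner→interface) = 278 + 3.9×3.985

T ≈ 294 K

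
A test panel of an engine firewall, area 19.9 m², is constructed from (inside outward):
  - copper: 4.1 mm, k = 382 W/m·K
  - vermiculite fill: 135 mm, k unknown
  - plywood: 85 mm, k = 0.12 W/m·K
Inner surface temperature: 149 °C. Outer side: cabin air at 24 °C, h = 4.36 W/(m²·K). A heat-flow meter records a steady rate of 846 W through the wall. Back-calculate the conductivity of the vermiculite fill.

k ≈ 0.0674 W/(m·K)

Model the wall as resistances in series:
R_copper = L/(kA) = 0.0041/(382×19.9) = 5.393×10^-7 K/W
R_plywood = L/(kA) = 0.085/(0.12×19.9) = 0.03559 K/W
R_outer film = 1/(h_o·A) = 1/(4.36×19.9) = 0.01153 K/W
Sum of known resistances R_other = 0.04712 K/W
Total R = ΔT/Q = 125/846 = 0.1478 K/W
R_vermiculite fill = R_total − R_other = 0.1006 K/W
k = L/(R·A) = 0.135/(0.1006×19.9)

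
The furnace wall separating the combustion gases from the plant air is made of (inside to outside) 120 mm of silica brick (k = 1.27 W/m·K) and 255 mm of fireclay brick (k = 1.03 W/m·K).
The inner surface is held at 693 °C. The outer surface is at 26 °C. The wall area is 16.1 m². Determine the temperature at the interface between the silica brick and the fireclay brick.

T ≈ 509 °C

Treating each layer as a thermal resistance in series:
R_silica brick = L/(kA) = 0.12/(1.27×16.1) = 0.005869 K/W
R_fireclay brick = L/(kA) = 0.255/(1.03×16.1) = 0.01538 K/W
R_total = 0.02125 K/W;  Q = ΔT/R_total = 667/0.02125 = 31390 W
T_interface = T_inner − Q·ΣR(inner→interface) = 693 − 31400×0.005869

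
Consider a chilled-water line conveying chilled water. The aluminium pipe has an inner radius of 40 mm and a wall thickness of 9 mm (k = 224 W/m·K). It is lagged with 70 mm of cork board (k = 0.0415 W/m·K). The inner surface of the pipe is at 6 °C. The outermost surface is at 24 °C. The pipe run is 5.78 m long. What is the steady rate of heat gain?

Cylindrical conduction, so R = ln(r₂/r₁)/(2πkL) per layer, in series:
R_aluminium pipe wall = ln(49/40)/(2π×224×5.78) = 2.495×10^-5 K/W
R_cork board = ln(119/49)/(2π×0.0415×5.78) = 0.5887 K/W
R_total = 0.5888 K/W
Q = ΔT/R_total = 18/0.5888

Q ≈ 30.6 W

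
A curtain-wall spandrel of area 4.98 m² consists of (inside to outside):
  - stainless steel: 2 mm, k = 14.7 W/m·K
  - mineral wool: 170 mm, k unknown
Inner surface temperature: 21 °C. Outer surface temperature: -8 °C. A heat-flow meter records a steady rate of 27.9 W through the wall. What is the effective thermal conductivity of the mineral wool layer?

Using the resistance-network approach (series):
R_stainless steel = L/(kA) = 0.002/(14.7×4.98) = 2.732×10^-5 K/W
Sum of known resistances R_other = 2.732×10^-5 K/W
Total R = ΔT/Q = 29/27.9 = 1.039 K/W
R_mineral wool = R_total − R_other = 1.039 K/W
k = L/(R·A) = 0.17/(1.039×4.98)

k ≈ 0.0328 W/(m·K)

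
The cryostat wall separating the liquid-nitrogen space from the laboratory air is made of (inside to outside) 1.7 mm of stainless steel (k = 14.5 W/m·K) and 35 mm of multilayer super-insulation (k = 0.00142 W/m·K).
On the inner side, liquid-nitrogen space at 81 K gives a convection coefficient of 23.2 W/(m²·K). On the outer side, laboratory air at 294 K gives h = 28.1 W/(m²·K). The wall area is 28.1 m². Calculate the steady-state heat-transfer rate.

Thermal resistances in series:
R_inner film = 1/(h_i·A) = 1/(23.2×28.1) = 0.001534 K/W
R_stainless steel = L/(kA) = 0.0017/(14.5×28.1) = 4.172×10^-6 K/W
R_multilayer super-insulation = L/(kA) = 0.035/(0.00142×28.1) = 0.8771 K/W
R_outer film = 1/(h_o·A) = 1/(28.1×28.1) = 0.001266 K/W
R_total = 0.88 K/W
Q = ΔT / R_total = 213 / 0.88

Q ≈ 242 W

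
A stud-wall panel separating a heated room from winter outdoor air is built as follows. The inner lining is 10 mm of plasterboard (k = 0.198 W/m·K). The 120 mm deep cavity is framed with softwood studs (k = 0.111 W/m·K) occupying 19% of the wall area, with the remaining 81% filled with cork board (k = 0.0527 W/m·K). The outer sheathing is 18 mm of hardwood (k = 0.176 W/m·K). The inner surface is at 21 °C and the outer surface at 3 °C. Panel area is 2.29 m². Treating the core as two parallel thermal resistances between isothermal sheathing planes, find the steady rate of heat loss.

Sheathing layers in series; stud and cavity paths in parallel between them.
R_inner = 0.01/(0.198×2.29) = 0.02205 K/W
R_stud  = 0.12/(0.111×0.19×2.29) = 2.485 K/W
R_cav   = 0.12/(0.0527×0.81×2.29) = 1.228 K/W
1/R_core = 1/R_stud + 1/R_cav → R_core = 0.8216 K/W
R_outer = 0.018/(0.176×2.29) = 0.04466 K/W
R_total = 0.8884 K/W
Q = ΔT/R_total = 18/0.8884

Q ≈ 20.3 W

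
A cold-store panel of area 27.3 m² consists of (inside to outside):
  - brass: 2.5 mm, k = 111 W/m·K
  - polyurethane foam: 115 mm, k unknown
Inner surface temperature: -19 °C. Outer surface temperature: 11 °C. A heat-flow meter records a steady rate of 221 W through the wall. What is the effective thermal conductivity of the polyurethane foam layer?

k ≈ 0.031 W/(m·K)

Using the resistance-network approach (series):
R_brass = L/(kA) = 0.0025/(111×27.3) = 8.25×10^-7 K/W
Sum of known resistances R_other = 8.25×10^-7 K/W
Total R = ΔT/Q = 30/221 = 0.1357 K/W
R_polyurethane foam = R_total − R_other = 0.1357 K/W
k = L/(R·A) = 0.115/(0.1357×27.3)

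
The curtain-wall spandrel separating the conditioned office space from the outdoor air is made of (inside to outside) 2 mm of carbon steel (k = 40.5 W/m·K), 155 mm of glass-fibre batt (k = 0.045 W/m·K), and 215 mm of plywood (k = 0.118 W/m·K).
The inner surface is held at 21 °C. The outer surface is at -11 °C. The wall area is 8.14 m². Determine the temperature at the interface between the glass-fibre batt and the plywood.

T ≈ 0.0709 °C

Treating each layer as a thermal resistance in series:
R_carbon steel = L/(kA) = 0.002/(40.5×8.14) = 6.067×10^-6 K/W
R_glass-fibre batt = L/(kA) = 0.155/(0.045×8.14) = 0.4232 K/W
R_plywood = L/(kA) = 0.215/(0.118×8.14) = 0.2238 K/W
R_total = 0.647 K/W;  Q = ΔT/R_total = 32/0.647 = 49.46 W
T_interface = T_inner − Q·ΣR(inner→interface) = 21 − 49.5×0.4232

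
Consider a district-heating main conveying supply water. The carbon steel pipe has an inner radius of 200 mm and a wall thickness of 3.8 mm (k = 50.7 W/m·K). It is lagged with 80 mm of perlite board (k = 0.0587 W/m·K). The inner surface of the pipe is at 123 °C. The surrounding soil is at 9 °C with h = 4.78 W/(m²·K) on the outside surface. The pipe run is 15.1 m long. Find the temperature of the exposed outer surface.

T ≈ 22.2 °C

Per-layer cylindrical resistances, series-summed:
R_carbon steel pipe wall = ln(203.8/200)/(2π×50.7×15.1) = 3.913×10^-6 K/W
R_perlite board = ln(283.8/203.8)/(2π×0.0587×15.1) = 0.05946 K/W
R_outer film = 1/(h_o·2πr_oL) = 1/(4.78×2π×0.2838×15.1) = 0.00777 K/W
R_total = 0.06723 K/W
Q = ΔT/R_total = 114/0.06723
Q = 1700 W
T_interface = T_inner − Q·ΣR(inner→interface) = 123 − 1700×0.05946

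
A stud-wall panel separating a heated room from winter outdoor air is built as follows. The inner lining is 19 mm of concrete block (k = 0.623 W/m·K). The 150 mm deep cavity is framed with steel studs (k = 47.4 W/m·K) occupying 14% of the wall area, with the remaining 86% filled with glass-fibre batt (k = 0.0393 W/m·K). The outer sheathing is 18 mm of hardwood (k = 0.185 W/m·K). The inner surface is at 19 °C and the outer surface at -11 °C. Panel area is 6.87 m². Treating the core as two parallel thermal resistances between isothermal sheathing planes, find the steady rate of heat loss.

Q ≈ 1370 W

Sheathing layers in series; stud and cavity paths in parallel between them.
R_inner = 0.019/(0.623×6.87) = 0.004439 K/W
R_stud  = 0.15/(47.4×0.14×6.87) = 0.00329 K/W
R_cav   = 0.15/(0.0393×0.86×6.87) = 0.646 K/W
1/R_core = 1/R_stud + 1/R_cav → R_core = 0.003274 K/W
R_outer = 0.018/(0.185×6.87) = 0.01416 K/W
R_total = 0.02188 K/W
Q = ΔT/R_total = 30/0.02188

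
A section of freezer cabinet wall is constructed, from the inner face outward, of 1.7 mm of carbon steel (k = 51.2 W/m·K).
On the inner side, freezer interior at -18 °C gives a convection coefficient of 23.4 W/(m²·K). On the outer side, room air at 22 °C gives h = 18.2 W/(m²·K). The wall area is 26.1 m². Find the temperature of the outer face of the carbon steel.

T ≈ -0.492 °C

Model the wall as resistances in series:
R_inner film = 1/(h_i·A) = 1/(23.4×26.1) = 0.001637 K/W
R_carbon steel = L/(kA) = 0.0017/(51.2×26.1) = 1.272×10^-6 K/W
R_outer film = 1/(h_o·A) = 1/(18.2×26.1) = 0.002105 K/W
R_total = 0.003744 K/W;  Q = ΔT/R_total = 40/0.003744 = 10680 W
T_interface = T_inner + Q·ΣR(inner→interface) = -18 + 10700×0.001639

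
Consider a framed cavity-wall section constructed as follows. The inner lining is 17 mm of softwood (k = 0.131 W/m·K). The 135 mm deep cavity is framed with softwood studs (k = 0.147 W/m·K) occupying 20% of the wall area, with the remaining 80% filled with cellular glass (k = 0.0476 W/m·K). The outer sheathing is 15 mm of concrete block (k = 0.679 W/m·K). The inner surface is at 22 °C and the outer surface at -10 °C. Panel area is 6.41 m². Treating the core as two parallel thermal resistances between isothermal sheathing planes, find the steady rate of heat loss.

Sheathing layers in series; stud and cavity paths in parallel between them.
R_inner = 0.017/(0.131×6.41) = 0.02025 K/W
R_stud  = 0.135/(0.147×0.2×6.41) = 0.7164 K/W
R_cav   = 0.135/(0.0476×0.8×6.41) = 0.5531 K/W
1/R_core = 1/R_stud + 1/R_cav → R_core = 0.3121 K/W
R_outer = 0.015/(0.679×6.41) = 0.003446 K/W
R_total = 0.3358 K/W
Q = ΔT/R_total = 32/0.3358

Q ≈ 95.3 W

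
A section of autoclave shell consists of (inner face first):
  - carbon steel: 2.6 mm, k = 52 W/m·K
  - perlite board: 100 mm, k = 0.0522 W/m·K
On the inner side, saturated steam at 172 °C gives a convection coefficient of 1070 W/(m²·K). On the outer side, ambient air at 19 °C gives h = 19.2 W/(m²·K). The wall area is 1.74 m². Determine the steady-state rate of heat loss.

Thermal resistances in series:
R_inner film = 1/(h_i·A) = 1/(1070×1.74) = 5.371×10^-4 K/W
R_carbon steel = L/(kA) = 0.0026/(52×1.74) = 2.874×10^-5 K/W
R_perlite board = L/(kA) = 0.1/(0.0522×1.74) = 1.101 K/W
R_outer film = 1/(h_o·A) = 1/(19.2×1.74) = 0.02993 K/W
R_total = 1.131 K/W
Q = ΔT / R_total = 153 / 1.131

Q ≈ 135 W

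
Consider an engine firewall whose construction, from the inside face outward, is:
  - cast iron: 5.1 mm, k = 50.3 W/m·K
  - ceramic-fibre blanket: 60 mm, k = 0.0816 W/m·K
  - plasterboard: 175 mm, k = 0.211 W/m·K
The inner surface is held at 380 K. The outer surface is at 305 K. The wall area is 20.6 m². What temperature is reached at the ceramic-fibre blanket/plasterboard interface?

T ≈ 345 K

Thermal resistances in series:
R_cast iron = L/(kA) = 0.0051/(50.3×20.6) = 4.922×10^-6 K/W
R_ceramic-fibre blanket = L/(kA) = 0.06/(0.0816×20.6) = 0.03569 K/W
R_plasterboard = L/(kA) = 0.175/(0.211×20.6) = 0.04026 K/W
R_total = 0.07596 K/W;  Q = ΔT/R_total = 75/0.07596 = 987.4 W
T_interface = T_inner − Q·ΣR(inner→interface) = 380 − 987×0.0357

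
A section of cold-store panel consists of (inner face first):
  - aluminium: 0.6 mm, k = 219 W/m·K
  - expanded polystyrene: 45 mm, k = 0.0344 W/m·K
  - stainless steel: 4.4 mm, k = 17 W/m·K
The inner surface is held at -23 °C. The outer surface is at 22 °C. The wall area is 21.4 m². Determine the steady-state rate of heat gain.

Model the wall as resistances in series:
R_aluminium = L/(kA) = 0.0006/(219×21.4) = 1.28×10^-7 K/W
R_expanded polystyrene = L/(kA) = 0.045/(0.0344×21.4) = 0.06113 K/W
R_stainless steel = L/(kA) = 0.0044/(17×21.4) = 1.209×10^-5 K/W
R_total = 0.06114 K/W
Q = ΔT / R_total = 45 / 0.06114

Q ≈ 736 W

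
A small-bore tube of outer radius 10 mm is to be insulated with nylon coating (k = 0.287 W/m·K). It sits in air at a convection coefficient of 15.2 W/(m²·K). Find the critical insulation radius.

For a cylinder r_cr = k/h = 0.287/15.2
r_cr = 18.9 mm; since the bare radius (10 mm) is below r_cr, adding a thin layer of insulation will *increase* heat loss.

r_cr ≈ 18.9 mm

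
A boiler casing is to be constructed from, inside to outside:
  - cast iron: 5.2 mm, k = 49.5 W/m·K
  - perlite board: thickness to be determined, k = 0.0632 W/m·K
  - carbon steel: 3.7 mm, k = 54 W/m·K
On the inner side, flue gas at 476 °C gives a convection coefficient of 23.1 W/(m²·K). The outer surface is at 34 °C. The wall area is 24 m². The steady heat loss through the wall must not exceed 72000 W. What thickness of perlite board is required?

L ≈ 6.56 mm

Model the wall as resistances in series:
R_inner film = 1/(h_i·A) = 1/(23.1×24) = 0.001804 K/W
R_cast iron = L/(kA) = 0.0052/(49.5×24) = 4.377×10^-6 K/W
R_carbon steel = L/(kA) = 0.0037/(54×24) = 2.855×10^-6 K/W
Sum of the known resistances R_other = 0.001811 K/W
Required total resistance R_tot = ΔT/Q_allow = 442/72000 = 0.006139 K/W
R_perlite board = R_tot − R_other = 0.004328 K/W
L = R·k·A = 0.004328×0.0632×24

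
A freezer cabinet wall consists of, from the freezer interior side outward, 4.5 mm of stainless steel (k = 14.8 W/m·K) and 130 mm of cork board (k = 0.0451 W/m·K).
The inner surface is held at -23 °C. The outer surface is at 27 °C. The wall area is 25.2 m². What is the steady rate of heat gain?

Using the resistance-network approach (series):
R_stainless steel = L/(kA) = 0.0045/(14.8×25.2) = 1.207×10^-5 K/W
R_cork board = L/(kA) = 0.13/(0.0451×25.2) = 0.1144 K/W
R_total = 0.1144 K/W
Q = ΔT / R_total = 50 / 0.1144

Q ≈ 437 W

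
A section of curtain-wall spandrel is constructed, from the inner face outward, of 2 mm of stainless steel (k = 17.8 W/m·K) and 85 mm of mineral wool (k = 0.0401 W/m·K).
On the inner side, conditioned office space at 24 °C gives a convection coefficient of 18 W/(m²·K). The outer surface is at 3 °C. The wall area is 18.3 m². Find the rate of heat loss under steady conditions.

Series thermal resistances:
R_inner film = 1/(h_i·A) = 1/(18×18.3) = 0.003036 K/W
R_stainless steel = L/(kA) = 0.002/(17.8×18.3) = 6.14×10^-6 K/W
R_mineral wool = L/(kA) = 0.085/(0.0401×18.3) = 0.1158 K/W
R_total = 0.1189 K/W
Q = ΔT / R_total = 21 / 0.1189

Q ≈ 177 W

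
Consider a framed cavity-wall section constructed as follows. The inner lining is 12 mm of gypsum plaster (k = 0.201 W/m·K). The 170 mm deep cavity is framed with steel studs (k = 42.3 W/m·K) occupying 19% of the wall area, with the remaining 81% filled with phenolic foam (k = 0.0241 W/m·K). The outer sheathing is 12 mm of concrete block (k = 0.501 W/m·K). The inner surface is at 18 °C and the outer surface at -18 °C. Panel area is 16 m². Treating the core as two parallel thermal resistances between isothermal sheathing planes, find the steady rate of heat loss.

Sheathing layers in series; stud and cavity paths in parallel between them.
R_inner = 0.012/(0.201×16) = 0.003731 K/W
R_stud  = 0.17/(42.3×0.19×16) = 0.001322 K/W
R_cav   = 0.17/(0.0241×0.81×16) = 0.5443 K/W
1/R_core = 1/R_stud + 1/R_cav → R_core = 0.001319 K/W
R_outer = 0.012/(0.501×16) = 0.001497 K/W
R_total = 0.006547 K/W
Q = ΔT/R_total = 36/0.006547

Q ≈ 5500 W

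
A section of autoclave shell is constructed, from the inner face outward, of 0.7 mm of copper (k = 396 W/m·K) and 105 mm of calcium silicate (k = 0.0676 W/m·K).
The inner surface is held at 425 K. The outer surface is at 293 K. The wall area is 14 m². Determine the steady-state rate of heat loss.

Q ≈ 1190 W

Model the wall as resistances in series:
R_copper = L/(kA) = 0.0007/(396×14) = 1.263×10^-7 K/W
R_calcium silicate = L/(kA) = 0.105/(0.0676×14) = 0.1109 K/W
R_total = 0.1109 K/W
Q = ΔT / R_total = 132 / 0.1109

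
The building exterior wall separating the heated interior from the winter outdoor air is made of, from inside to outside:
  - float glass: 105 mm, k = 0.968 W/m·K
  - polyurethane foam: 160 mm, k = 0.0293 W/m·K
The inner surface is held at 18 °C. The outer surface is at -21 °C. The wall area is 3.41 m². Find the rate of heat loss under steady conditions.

Model the wall as resistances in series:
R_float glass = L/(kA) = 0.105/(0.968×3.41) = 0.03181 K/W
R_polyurethane foam = L/(kA) = 0.16/(0.0293×3.41) = 1.601 K/W
R_total = 1.633 K/W
Q = ΔT / R_total = 39 / 1.633

Q ≈ 23.9 W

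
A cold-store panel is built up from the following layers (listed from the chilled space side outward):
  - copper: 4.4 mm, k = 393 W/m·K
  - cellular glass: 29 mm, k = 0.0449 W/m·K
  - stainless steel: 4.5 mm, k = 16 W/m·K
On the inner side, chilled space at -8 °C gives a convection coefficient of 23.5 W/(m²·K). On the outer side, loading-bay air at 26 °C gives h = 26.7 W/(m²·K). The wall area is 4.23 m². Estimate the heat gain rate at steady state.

Model the wall as resistances in series:
R_inner film = 1/(h_i·A) = 1/(23.5×4.23) = 0.01006 K/W
R_copper = L/(kA) = 0.0044/(393×4.23) = 2.647×10^-6 K/W
R_cellular glass = L/(kA) = 0.029/(0.0449×4.23) = 0.1527 K/W
R_stainless steel = L/(kA) = 0.0045/(16×4.23) = 6.649×10^-5 K/W
R_outer film = 1/(h_o·A) = 1/(26.7×4.23) = 0.008854 K/W
R_total = 0.1717 K/W
Q = ΔT / R_total = 34 / 0.1717

Q ≈ 198 W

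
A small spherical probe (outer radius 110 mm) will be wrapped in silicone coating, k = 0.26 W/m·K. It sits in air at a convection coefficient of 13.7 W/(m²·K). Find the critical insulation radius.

For a sphere r_cr = 2k/h = 2×0.26/13.7
r_cr = 38 mm; since the bare radius (110 mm) is above r_cr, any added insulation will reduce heat loss.

r_cr ≈ 38 mm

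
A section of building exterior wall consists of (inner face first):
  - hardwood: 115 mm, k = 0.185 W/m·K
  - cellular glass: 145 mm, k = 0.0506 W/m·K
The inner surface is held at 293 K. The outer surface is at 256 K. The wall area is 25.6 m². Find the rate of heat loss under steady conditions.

Q ≈ 272 W

Series thermal resistances:
R_hardwood = L/(kA) = 0.115/(0.185×25.6) = 0.02428 K/W
R_cellular glass = L/(kA) = 0.145/(0.0506×25.6) = 0.1119 K/W
R_total = 0.1362 K/W
Q = ΔT / R_total = 37 / 0.1362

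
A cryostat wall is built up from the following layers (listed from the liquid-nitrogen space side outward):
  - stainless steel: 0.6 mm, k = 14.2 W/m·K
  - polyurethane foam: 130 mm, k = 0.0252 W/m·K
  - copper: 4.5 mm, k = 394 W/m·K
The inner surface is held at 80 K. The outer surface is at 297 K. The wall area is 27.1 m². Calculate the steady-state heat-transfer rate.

Q ≈ 1140 W

Series thermal resistances:
R_stainless steel = L/(kA) = 0.0006/(14.2×27.1) = 1.559×10^-6 K/W
R_polyurethane foam = L/(kA) = 0.13/(0.0252×27.1) = 0.1904 K/W
R_copper = L/(kA) = 0.0045/(394×27.1) = 4.215×10^-7 K/W
R_total = 0.1904 K/W
Q = ΔT / R_total = 217 / 0.1904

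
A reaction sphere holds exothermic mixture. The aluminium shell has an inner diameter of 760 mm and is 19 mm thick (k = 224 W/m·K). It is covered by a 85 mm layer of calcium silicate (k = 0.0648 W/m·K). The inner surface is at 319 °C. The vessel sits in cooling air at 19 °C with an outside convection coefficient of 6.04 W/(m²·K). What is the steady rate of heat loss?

Q ≈ 503 W

Spherical conduction: R = (1/r_in − 1/r_out)/(4πk) per layer; series-sum.
R_aluminium shell = (1/0.38 − 1/0.399)/(4π×224) = 4.452×10^-5 K/W
R_calcium silicate = (1/0.399 − 1/0.484)/(4π×0.0648) = 0.5405 K/W
R_outer film = 1/(h·4πr_o²) = 1/(6.04×4π×0.484²) = 0.05624 K/W
R_total = 0.5968 K/W
Q = ΔT/R_total = 300/0.5968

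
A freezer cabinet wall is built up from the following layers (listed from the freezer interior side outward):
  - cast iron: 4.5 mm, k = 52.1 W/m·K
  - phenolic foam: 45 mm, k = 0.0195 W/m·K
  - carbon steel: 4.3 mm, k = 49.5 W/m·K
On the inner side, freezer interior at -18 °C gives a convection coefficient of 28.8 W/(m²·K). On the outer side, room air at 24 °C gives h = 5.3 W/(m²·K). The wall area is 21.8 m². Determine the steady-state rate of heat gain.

Q ≈ 362 W

Treating each layer as a thermal resistance in series:
R_inner film = 1/(h_i·A) = 1/(28.8×21.8) = 0.001593 K/W
R_cast iron = L/(kA) = 0.0045/(52.1×21.8) = 3.962×10^-6 K/W
R_phenolic foam = L/(kA) = 0.045/(0.0195×21.8) = 0.1059 K/W
R_carbon steel = L/(kA) = 0.0043/(49.5×21.8) = 3.985×10^-6 K/W
R_outer film = 1/(h_o·A) = 1/(5.3×21.8) = 0.008655 K/W
R_total = 0.1161 K/W
Q = ΔT / R_total = 42 / 0.1161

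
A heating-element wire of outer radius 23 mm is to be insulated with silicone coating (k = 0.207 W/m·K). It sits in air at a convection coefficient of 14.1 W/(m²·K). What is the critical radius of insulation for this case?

r_cr ≈ 14.7 mm

For a cylinder r_cr = k/h = 0.207/14.1
r_cr = 14.7 mm; since the bare radius (23 mm) is above r_cr, any added insulation will reduce heat loss.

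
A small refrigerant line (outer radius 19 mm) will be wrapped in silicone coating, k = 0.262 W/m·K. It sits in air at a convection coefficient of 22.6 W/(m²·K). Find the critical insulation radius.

r_cr ≈ 11.6 mm

For a cylinder r_cr = k/h = 0.262/22.6
r_cr = 11.6 mm; since the bare radius (19 mm) is above r_cr, any added insulation will reduce heat loss.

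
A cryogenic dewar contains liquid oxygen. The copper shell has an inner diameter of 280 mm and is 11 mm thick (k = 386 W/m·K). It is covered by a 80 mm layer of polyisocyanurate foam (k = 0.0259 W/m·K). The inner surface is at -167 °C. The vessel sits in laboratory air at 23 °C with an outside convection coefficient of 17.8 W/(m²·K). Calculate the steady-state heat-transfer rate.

Spherical conduction: R = (1/r_in − 1/r_out)/(4πk) per layer; series-sum.
R_copper shell = (1/0.14 − 1/0.151)/(4π×386) = 1.073×10^-4 K/W
R_polyisocyanurate foam = (1/0.151 − 1/0.231)/(4π×0.0259) = 7.047 K/W
R_outer film = 1/(h·4πr_o²) = 1/(17.8×4π×0.231²) = 0.08378 K/W
R_total = 7.131 K/W
Q = ΔT/R_total = 190/7.131

Q ≈ 26.6 W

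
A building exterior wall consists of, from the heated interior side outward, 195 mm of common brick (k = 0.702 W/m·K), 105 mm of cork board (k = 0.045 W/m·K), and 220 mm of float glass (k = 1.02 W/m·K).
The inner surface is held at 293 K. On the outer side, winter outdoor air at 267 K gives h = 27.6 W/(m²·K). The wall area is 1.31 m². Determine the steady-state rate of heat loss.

Series thermal resistances:
R_common brick = L/(kA) = 0.195/(0.702×1.31) = 0.212 K/W
R_cork board = L/(kA) = 0.105/(0.045×1.31) = 1.781 K/W
R_float glass = L/(kA) = 0.22/(1.02×1.31) = 0.1646 K/W
R_outer film = 1/(h_o·A) = 1/(27.6×1.31) = 0.02766 K/W
R_total = 2.186 K/W
Q = ΔT / R_total = 26 / 2.186

Q ≈ 11.9 W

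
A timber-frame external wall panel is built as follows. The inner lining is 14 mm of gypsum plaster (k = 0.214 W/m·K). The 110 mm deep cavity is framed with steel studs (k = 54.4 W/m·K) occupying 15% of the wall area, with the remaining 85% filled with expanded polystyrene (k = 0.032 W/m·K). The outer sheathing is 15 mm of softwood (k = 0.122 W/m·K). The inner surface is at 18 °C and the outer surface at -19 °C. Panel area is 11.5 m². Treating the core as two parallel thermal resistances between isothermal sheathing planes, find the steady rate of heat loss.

Sheathing layers in series; stud and cavity paths in parallel between them.
R_inner = 0.014/(0.214×11.5) = 0.005689 K/W
R_stud  = 0.11/(54.4×0.15×11.5) = 0.001172 K/W
R_cav   = 0.11/(0.032×0.85×11.5) = 0.3517 K/W
1/R_core = 1/R_stud + 1/R_cav → R_core = 0.001168 K/W
R_outer = 0.015/(0.122×11.5) = 0.01069 K/W
R_total = 0.01755 K/W
Q = ΔT/R_total = 37/0.01755

Q ≈ 2110 W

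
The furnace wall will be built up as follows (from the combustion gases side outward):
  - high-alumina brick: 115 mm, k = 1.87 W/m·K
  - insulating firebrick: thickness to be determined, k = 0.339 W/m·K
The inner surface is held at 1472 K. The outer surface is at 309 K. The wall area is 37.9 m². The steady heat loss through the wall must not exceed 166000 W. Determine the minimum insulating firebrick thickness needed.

L ≈ 69.2 mm

Model the wall as resistances in series:
R_high-alumina brick = L/(kA) = 0.115/(1.87×37.9) = 0.001623 K/W
Sum of the known resistances R_other = 0.001623 K/W
Required total resistance R_tot = ΔT/Q_allow = 1163/166000 = 0.007006 K/W
R_insulating firebrick = R_tot − R_other = 0.005383 K/W
L = R·k·A = 0.005383×0.339×37.9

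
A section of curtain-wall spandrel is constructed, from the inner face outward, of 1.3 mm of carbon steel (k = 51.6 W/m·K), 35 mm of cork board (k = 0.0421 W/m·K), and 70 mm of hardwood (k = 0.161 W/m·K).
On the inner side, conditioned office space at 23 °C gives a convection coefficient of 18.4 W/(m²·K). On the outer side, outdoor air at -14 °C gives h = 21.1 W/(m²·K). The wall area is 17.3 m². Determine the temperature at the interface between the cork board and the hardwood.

Series thermal resistances:
R_inner film = 1/(h_i·A) = 1/(18.4×17.3) = 0.003141 K/W
R_carbon steel = L/(kA) = 0.0013/(51.6×17.3) = 1.456×10^-6 K/W
R_cork board = L/(kA) = 0.035/(0.0421×17.3) = 0.04806 K/W
R_hardwood = L/(kA) = 0.07/(0.161×17.3) = 0.02513 K/W
R_outer film = 1/(h_o·A) = 1/(21.1×17.3) = 0.00274 K/W
R_total = 0.07907 K/W;  Q = ΔT/R_total = 37/0.07907 = 467.9 W
T_interface = T_inner − Q·ΣR(inner→interface) = 23 − 468×0.0512

T ≈ -0.958 °C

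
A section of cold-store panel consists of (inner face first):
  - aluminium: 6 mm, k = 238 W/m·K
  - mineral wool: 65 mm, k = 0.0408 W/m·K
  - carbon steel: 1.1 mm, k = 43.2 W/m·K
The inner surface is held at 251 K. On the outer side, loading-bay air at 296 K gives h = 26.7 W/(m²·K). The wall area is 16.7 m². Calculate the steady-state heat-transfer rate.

Q ≈ 461 W

Treating each layer as a thermal resistance in series:
R_aluminium = L/(kA) = 0.006/(238×16.7) = 1.51×10^-6 K/W
R_mineral wool = L/(kA) = 0.065/(0.0408×16.7) = 0.0954 K/W
R_carbon steel = L/(kA) = 0.0011/(43.2×16.7) = 1.525×10^-6 K/W
R_outer film = 1/(h_o·A) = 1/(26.7×16.7) = 0.002243 K/W
R_total = 0.09764 K/W
Q = ΔT / R_total = 45 / 0.09764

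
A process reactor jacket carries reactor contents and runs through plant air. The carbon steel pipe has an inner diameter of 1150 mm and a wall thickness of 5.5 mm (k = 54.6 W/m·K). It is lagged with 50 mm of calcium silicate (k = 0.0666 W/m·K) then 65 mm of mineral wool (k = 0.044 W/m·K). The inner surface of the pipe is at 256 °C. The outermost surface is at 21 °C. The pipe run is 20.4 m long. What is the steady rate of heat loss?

Cylindrical conduction, so R = ln(r₂/r₁)/(2πkL) per layer, in series:
R_carbon steel pipe wall = ln(580.5/575)/(2π×54.6×20.4) = 1.36×10^-6 K/W
R_calcium silicate = ln(630.5/580.5)/(2π×0.0666×20.4) = 0.009679 K/W
R_mineral wool = ln(695.5/630.5)/(2π×0.044×20.4) = 0.0174 K/W
R_total = 0.02708 K/W
Q = ΔT/R_total = 235/0.02708

Q ≈ 8680 W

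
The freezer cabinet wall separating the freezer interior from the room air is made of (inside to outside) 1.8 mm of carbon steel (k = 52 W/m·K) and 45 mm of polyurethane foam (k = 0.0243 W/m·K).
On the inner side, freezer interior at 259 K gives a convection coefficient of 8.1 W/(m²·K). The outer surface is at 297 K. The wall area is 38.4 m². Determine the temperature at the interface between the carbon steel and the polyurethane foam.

Using the resistance-network approach (series):
R_inner film = 1/(h_i·A) = 1/(8.1×38.4) = 0.003215 K/W
R_carbon steel = L/(kA) = 0.0018/(52×38.4) = 9.014×10^-7 K/W
R_polyurethane foam = L/(kA) = 0.045/(0.0243×38.4) = 0.04823 K/W
R_total = 0.05144 K/W;  Q = ΔT/R_total = 38/0.05144 = 738.7 W
T_interface = T_inner + Q·ΣR(inner→interface) = 259 + 739×0.003216

T ≈ 261 K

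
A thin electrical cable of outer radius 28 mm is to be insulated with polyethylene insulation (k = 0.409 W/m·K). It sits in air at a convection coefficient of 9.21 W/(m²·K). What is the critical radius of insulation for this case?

For a cylinder r_cr = k/h = 0.409/9.21
r_cr = 44.4 mm; since the bare radius (28 mm) is below r_cr, adding a thin layer of insulation will *increase* heat loss.

r_cr ≈ 44.4 mm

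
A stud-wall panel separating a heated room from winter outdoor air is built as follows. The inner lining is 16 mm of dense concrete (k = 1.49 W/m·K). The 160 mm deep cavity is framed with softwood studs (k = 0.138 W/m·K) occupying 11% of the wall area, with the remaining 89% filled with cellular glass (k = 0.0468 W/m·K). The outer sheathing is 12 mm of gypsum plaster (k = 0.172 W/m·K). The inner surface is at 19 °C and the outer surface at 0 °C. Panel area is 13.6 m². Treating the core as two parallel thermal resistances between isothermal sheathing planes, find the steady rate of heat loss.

Sheathing layers in series; stud and cavity paths in parallel between them.
R_inner = 0.016/(1.49×13.6) = 7.896×10^-4 K/W
R_stud  = 0.16/(0.138×0.11×13.6) = 0.775 K/W
R_cav   = 0.16/(0.0468×0.89×13.6) = 0.2825 K/W
1/R_core = 1/R_stud + 1/R_cav → R_core = 0.207 K/W
R_outer = 0.012/(0.172×13.6) = 0.00513 K/W
R_total = 0.2129 K/W
Q = ΔT/R_total = 19/0.2129

Q ≈ 89.2 W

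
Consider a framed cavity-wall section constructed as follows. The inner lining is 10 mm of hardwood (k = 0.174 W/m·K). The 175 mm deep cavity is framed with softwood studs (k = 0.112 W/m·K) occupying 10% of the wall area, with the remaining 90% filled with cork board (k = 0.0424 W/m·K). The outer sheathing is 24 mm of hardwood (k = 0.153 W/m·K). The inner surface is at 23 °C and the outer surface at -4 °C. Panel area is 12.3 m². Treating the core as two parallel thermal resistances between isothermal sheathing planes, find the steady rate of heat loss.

Sheathing layers in series; stud and cavity paths in parallel between them.
R_inner = 0.01/(0.174×12.3) = 0.004672 K/W
R_stud  = 0.175/(0.112×0.1×12.3) = 1.27 K/W
R_cav   = 0.175/(0.0424×0.9×12.3) = 0.3728 K/W
1/R_core = 1/R_stud + 1/R_cav → R_core = 0.2882 K/W
R_outer = 0.024/(0.153×12.3) = 0.01275 K/W
R_total = 0.3057 K/W
Q = ΔT/R_total = 27/0.3057

Q ≈ 88.3 W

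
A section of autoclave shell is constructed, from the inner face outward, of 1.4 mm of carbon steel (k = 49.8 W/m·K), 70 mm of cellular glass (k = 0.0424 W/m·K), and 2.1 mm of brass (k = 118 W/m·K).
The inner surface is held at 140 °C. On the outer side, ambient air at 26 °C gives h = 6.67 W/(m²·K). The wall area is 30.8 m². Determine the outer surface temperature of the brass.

Model the wall as resistances in series:
R_carbon steel = L/(kA) = 0.0014/(49.8×30.8) = 9.127×10^-7 K/W
R_cellular glass = L/(kA) = 0.07/(0.0424×30.8) = 0.0536 K/W
R_brass = L/(kA) = 0.0021/(118×30.8) = 5.778×10^-7 K/W
R_outer film = 1/(h_o·A) = 1/(6.67×30.8) = 0.004868 K/W
R_total = 0.05847 K/W;  Q = ΔT/R_total = 114/0.05847 = 1950 W
T_interface = T_inner − Q·ΣR(inner→interface) = 140 − 1950×0.0536

T ≈ 35.5 °C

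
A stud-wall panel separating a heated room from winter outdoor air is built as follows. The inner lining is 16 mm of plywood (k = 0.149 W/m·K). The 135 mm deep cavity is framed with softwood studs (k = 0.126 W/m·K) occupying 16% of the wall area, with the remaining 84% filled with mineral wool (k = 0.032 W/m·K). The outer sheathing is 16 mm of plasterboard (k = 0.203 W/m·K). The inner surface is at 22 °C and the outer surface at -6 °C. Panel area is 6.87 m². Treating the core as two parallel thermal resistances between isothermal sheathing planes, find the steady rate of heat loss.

Q ≈ 62.9 W

Sheathing layers in series; stud and cavity paths in parallel between them.
R_inner = 0.016/(0.149×6.87) = 0.01563 K/W
R_stud  = 0.135/(0.126×0.16×6.87) = 0.9747 K/W
R_cav   = 0.135/(0.032×0.84×6.87) = 0.7311 K/W
1/R_core = 1/R_stud + 1/R_cav → R_core = 0.4177 K/W
R_outer = 0.016/(0.203×6.87) = 0.01147 K/W
R_total = 0.4448 K/W
Q = ΔT/R_total = 28/0.4448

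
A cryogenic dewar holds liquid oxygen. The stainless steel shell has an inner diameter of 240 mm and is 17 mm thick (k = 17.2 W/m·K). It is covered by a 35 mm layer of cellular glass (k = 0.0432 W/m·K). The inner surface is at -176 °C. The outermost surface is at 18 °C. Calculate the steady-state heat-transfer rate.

Each spherical layer contributes R = (1/r_i − 1/r_o)/(4πk):
R_stainless steel shell = (1/0.12 − 1/0.137)/(4π×17.2) = 0.004784 K/W
R_cellular glass = (1/0.137 − 1/0.172)/(4π×0.0432) = 2.736 K/W
R_total = 2.741 K/W
Q = ΔT/R_total = 194/2.741

Q ≈ 70.8 W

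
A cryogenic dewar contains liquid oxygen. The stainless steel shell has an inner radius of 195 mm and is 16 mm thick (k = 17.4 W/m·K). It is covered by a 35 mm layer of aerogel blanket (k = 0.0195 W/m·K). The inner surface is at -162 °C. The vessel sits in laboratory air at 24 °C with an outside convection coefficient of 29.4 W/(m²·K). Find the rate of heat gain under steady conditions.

Radial (spherical) resistances in series:
R_stainless steel shell = (1/0.195 − 1/0.211)/(4π×17.4) = 0.001778 K/W
R_aerogel blanket = (1/0.211 − 1/0.246)/(4π×0.0195) = 2.752 K/W
R_outer film = 1/(h·4πr_o²) = 1/(29.4×4π×0.246²) = 0.04473 K/W
R_total = 2.798 K/W
Q = ΔT/R_total = 186/2.798

Q ≈ 66.5 W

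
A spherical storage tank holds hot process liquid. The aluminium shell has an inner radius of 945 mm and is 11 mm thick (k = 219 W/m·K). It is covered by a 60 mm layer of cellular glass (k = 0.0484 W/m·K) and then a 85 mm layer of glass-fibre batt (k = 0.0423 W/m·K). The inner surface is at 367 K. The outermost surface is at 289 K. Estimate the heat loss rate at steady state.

Q ≈ 319 W

Each spherical layer contributes R = (1/r_i − 1/r_o)/(4πk):
R_aluminium shell = (1/0.945 − 1/0.956)/(4π×219) = 4.424×10^-6 K/W
R_cellular glass = (1/0.956 − 1/1.016)/(4π×0.0484) = 0.1016 K/W
R_glass-fibre batt = (1/1.016 − 1/1.101)/(4π×0.0423) = 0.143 K/W
R_total = 0.2445 K/W
Q = ΔT/R_total = 78/0.2445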